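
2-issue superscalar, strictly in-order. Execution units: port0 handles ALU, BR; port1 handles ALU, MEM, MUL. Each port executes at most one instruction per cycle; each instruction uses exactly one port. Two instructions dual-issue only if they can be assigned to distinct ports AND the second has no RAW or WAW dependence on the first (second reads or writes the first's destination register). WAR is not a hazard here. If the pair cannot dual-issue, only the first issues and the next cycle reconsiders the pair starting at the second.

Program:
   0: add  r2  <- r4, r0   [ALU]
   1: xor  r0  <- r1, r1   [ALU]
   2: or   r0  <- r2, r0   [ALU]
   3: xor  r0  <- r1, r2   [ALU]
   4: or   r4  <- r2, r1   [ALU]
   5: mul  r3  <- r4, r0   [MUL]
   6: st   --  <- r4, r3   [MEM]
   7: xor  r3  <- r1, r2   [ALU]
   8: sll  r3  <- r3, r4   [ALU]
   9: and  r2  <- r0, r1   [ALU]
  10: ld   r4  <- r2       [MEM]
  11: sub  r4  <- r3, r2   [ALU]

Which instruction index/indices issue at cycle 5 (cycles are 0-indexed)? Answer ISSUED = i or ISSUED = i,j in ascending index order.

t=0 i0+i1:add.ALU/xor.ALU ; dual
t=1 i2:or.ALU ; WAW r0
t=2 i3+i4:xor.ALU/or.ALU ; dual
t=3 i5:mul.MUL ; no-port MUL/MEM
t=4 i6+i7:st.MEM/xor.ALU ; dual
t=5 i8+i9:sll.ALU/and.ALU ; dual
t=6 i10:ld.MEM ; WAW r4
t=7 i11:sub.ALU ; tail

ISSUED = 8,9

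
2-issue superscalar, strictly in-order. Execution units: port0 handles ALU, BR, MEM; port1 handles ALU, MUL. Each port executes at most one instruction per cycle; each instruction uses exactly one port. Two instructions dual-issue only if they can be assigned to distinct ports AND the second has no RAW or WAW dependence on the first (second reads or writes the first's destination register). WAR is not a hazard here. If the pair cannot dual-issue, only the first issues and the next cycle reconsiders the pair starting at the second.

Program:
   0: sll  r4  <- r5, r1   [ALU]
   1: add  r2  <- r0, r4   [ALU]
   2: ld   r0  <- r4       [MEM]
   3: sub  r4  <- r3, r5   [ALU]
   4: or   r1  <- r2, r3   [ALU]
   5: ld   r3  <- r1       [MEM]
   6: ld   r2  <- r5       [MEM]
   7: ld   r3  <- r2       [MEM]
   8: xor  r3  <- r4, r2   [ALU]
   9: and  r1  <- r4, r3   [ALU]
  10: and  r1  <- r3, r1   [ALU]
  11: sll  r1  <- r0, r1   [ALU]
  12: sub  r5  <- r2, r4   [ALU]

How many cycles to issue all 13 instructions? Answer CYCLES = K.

CYCLES = 10

t=0 i0:sll.ALU ; RAW r4
t=1 i1/i2:add.ALU;ld.MEM ; 2-wide
t=2 i3/i4:sub.ALU;or.ALU ; 2-wide
t=3 i5:ld.MEM ; no-port MEM/MEM
t=4 i6:ld.MEM ; no-port MEM/MEM
t=5 i7:ld.MEM ; WAW r3
t=6 i8:xor.ALU ; RAW r3
t=7 i9:and.ALU ; RAW+WAW r1
t=8 i10:and.ALU ; RAW+WAW r1
t=9 i11/i12:sll.ALU;sub.ALU ; 2-wide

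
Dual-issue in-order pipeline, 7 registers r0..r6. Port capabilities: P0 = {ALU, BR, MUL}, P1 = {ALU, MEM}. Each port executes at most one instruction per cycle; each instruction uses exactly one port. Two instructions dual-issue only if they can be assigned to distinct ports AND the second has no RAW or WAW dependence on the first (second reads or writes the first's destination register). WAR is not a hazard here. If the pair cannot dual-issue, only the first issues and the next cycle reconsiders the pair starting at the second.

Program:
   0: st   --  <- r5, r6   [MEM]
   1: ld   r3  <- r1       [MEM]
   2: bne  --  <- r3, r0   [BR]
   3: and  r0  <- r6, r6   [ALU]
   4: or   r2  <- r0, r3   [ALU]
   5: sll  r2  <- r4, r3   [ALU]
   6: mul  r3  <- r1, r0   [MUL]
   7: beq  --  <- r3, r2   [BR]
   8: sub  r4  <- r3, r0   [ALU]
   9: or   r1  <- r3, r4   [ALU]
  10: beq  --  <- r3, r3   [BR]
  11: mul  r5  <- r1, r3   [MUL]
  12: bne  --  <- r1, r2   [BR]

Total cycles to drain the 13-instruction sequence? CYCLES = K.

CYCLES = 9

0. st @i0  | no-port MEM/MEM
1. ld @i1  | RAW r3
2. bne and @i2&i3  | 2-wide
3. or @i4  | WAW r2
4. sll mul @i5&i6  | 2-wide
5. beq sub @i7&i8  | 2-wide
6. or beq @i9&i10  | 2-wide
7. mul @i11  | no-port MUL/BR
8. bne @i12  | tail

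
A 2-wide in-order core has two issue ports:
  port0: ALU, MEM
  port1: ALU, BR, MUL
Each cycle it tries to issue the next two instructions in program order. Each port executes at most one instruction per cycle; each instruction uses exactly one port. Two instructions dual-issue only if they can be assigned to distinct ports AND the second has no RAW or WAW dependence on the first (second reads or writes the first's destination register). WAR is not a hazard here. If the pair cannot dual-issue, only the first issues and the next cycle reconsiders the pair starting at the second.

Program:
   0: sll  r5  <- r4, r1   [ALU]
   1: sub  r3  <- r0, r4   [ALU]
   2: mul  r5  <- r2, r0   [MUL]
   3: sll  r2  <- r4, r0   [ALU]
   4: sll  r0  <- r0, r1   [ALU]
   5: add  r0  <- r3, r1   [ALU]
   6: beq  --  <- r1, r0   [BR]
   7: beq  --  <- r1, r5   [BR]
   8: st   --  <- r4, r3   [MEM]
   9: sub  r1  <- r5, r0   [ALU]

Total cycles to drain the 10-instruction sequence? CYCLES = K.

#0 head=0: sll sub i0&i1 2-wide
#1 head=2: mul sll i2&i3 2-wide
#2 head=4: sll i4 WAW r0
#3 head=5: add i5 RAW r0
#4 head=6: beq i6 no-port BR/BR
#5 head=7: beq st i7&i8 2-wide
#6 head=9: sub i9 tail

CYCLES = 7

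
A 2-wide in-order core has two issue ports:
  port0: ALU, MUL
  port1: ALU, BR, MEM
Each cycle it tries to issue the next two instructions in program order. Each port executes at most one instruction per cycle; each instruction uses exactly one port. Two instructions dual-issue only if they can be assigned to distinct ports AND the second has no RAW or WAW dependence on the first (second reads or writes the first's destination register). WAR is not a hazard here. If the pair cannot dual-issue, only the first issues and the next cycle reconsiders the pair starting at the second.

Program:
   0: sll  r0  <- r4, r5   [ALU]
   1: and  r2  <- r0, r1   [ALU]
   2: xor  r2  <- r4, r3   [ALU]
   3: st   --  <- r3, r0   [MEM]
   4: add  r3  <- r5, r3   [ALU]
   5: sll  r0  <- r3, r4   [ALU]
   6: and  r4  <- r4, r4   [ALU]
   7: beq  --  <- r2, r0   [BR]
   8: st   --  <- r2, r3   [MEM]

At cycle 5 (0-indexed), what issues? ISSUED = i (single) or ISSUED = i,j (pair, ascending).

ISSUED = 7

  cy0 -> i0 (sll.ALU) RAW r0
  cy1 -> i1 (and.ALU) WAW r2
  cy2 -> i2+i3 (xor.ALU;st.MEM) dual
  cy3 -> i4 (add.ALU) RAW r3
  cy4 -> i5+i6 (sll.ALU;and.ALU) dual
  cy5 -> i7 (beq.BR) no-port BR/MEM
  cy6 -> i8 (st.MEM) tail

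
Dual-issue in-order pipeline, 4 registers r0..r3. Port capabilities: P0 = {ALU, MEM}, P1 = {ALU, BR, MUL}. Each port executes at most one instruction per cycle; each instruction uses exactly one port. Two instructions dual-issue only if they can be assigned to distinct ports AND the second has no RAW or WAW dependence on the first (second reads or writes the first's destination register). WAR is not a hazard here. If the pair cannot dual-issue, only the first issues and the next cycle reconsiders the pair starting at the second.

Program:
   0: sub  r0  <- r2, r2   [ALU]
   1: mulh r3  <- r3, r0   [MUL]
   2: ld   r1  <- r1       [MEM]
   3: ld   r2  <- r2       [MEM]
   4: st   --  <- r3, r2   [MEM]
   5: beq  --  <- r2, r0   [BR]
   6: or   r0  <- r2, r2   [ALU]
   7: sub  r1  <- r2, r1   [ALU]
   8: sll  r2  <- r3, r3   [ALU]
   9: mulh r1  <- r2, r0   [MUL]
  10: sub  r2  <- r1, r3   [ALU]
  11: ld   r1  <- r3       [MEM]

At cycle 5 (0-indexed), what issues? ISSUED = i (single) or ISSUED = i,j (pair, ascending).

t=0 i0:sub ; RAW r0
t=1 i1&i2:mulh;ld ; 2-wide
t=2 i3:ld ; no-port MEM/MEM
t=3 i4&i5:st;beq ; 2-wide
t=4 i6&i7:or;sub ; 2-wide
t=5 i8:sll ; RAW r2
t=6 i9:mulh ; RAW r1
t=7 i10&i11:sub;ld ; 2-wide

ISSUED = 8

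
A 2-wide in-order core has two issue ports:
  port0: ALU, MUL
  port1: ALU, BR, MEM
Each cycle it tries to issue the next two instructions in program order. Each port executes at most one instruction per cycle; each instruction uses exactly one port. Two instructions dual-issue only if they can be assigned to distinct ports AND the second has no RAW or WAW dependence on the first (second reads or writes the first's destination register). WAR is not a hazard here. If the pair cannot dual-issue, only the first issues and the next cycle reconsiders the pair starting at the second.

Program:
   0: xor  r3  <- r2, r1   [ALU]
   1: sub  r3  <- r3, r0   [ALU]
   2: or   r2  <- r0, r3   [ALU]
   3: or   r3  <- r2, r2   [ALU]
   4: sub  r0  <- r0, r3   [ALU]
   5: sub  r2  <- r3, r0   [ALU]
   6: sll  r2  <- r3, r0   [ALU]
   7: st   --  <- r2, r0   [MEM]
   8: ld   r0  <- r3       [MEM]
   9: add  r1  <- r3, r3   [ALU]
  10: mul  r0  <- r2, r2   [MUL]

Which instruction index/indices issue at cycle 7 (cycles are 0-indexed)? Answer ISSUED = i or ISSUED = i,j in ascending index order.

ISSUED = 7

  cy0 -> i0 (xor.ALU) RAW+WAW r3
  cy1 -> i1 (sub.ALU) RAW r3
  cy2 -> i2 (or.ALU) RAW r2
  cy3 -> i3 (or.ALU) RAW r3
  cy4 -> i4 (sub.ALU) RAW r0
  cy5 -> i5 (sub.ALU) WAW r2
  cy6 -> i6 (sll.ALU) RAW r2
  cy7 -> i7 (st.MEM) no-port MEM/MEM
  cy8 -> i8,i9 (ld.MEM add.ALU) dual
  cy9 -> i10 (mul.MUL) tail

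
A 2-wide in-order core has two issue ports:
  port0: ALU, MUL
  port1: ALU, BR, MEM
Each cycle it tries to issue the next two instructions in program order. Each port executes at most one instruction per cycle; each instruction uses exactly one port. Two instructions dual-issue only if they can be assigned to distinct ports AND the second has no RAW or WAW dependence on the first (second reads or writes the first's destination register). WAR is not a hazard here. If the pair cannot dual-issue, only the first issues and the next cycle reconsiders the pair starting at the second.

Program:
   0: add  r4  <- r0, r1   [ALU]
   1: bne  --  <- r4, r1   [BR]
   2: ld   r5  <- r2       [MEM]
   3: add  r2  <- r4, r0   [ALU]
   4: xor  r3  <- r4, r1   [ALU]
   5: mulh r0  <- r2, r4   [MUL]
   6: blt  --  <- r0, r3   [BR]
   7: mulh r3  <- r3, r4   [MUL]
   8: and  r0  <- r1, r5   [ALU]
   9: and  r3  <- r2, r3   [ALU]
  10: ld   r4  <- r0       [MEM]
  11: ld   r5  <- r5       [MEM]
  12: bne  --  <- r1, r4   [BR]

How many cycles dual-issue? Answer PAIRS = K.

  cy0 -> i0 (add.ALU) RAW r4
  cy1 -> i1 (bne.BR) no-port BR/MEM
  cy2 -> i2,i3 (ld.MEM;add.ALU) dual
  cy3 -> i4,i5 (xor.ALU;mulh.MUL) dual
  cy4 -> i6,i7 (blt.BR;mulh.MUL) dual
  cy5 -> i8,i9 (and.ALU;and.ALU) dual
  cy6 -> i10 (ld.MEM) no-port MEM/MEM
  cy7 -> i11 (ld.MEM) no-port MEM/BR
  cy8 -> i12 (bne.BR) tail

PAIRS = 4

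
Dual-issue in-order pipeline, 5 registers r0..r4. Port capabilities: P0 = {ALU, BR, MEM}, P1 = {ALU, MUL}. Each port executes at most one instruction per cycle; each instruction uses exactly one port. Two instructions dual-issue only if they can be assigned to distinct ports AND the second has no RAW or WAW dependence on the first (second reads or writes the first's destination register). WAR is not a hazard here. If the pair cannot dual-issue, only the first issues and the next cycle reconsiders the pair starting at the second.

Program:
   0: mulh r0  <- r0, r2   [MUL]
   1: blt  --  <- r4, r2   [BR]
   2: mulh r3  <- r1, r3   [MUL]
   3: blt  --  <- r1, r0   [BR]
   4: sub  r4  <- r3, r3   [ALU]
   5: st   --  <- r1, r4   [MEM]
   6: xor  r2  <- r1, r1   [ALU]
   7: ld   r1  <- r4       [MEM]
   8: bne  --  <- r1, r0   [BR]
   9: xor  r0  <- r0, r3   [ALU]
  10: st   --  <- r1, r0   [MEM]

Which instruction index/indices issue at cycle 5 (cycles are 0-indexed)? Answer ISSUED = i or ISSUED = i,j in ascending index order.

ISSUED = 8,9

c0: i0,i1 mulh/blt  2-wide
c1: i2,i3 mulh/blt  2-wide
c2: i4 sub  RAW r4
c3: i5,i6 st/xor  2-wide
c4: i7 ld  no-port MEM/BR
c5: i8,i9 bne/xor  2-wide
c6: i10 st  tail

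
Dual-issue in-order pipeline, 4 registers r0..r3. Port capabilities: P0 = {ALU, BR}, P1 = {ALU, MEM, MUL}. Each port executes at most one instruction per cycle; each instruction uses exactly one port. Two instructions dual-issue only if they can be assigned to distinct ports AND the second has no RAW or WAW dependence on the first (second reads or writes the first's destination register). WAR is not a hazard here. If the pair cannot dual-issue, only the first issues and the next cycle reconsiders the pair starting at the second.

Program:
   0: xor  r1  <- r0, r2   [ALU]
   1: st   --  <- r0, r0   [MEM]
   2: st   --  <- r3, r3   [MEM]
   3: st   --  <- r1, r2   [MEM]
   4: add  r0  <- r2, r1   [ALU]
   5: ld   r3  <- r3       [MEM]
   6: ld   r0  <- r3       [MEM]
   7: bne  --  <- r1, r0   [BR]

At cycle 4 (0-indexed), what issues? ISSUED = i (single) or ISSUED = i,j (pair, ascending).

ISSUED = 6

t=0 i0+i1:xor.ALU+st.MEM ; dual
t=1 i2:st.MEM ; no-port MEM/MEM
t=2 i3+i4:st.MEM+add.ALU ; dual
t=3 i5:ld.MEM ; no-port MEM/MEM
t=4 i6:ld.MEM ; RAW r0
t=5 i7:bne.BR ; tail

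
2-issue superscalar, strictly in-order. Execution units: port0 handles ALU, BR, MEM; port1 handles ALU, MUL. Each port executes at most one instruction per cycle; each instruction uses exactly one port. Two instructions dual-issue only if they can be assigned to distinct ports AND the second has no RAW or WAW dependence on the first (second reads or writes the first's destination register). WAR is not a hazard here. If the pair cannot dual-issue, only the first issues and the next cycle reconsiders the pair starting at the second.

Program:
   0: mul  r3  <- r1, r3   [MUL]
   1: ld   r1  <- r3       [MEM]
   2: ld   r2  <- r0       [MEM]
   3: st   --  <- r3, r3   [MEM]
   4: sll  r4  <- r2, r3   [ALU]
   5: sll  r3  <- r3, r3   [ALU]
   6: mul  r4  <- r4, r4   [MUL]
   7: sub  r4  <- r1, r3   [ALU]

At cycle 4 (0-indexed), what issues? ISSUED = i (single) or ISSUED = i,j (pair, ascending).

ISSUED = 5,6

  cy0 -> i0 (mul) RAW r3
  cy1 -> i1 (ld) no-port MEM/MEM
  cy2 -> i2 (ld) no-port MEM/MEM
  cy3 -> i3,i4 (st/sll) pair
  cy4 -> i5,i6 (sll/mul) pair
  cy5 -> i7 (sub) tail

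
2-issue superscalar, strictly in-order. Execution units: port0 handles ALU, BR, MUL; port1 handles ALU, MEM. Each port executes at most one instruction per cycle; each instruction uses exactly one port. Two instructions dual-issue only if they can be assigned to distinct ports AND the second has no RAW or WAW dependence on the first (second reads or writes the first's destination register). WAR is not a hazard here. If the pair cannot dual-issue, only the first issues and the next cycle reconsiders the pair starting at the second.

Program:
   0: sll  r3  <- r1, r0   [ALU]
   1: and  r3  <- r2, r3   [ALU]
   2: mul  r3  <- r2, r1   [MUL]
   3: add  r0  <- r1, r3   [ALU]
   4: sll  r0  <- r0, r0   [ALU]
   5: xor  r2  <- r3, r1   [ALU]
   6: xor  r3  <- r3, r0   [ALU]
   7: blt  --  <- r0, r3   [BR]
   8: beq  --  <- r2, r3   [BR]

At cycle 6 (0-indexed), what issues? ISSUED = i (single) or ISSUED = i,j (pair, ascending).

0. sll.ALU @i0  | RAW+WAW r3
1. and.ALU @i1  | WAW r3
2. mul.MUL @i2  | RAW r3
3. add.ALU @i3  | RAW+WAW r0
4. sll.ALU;xor.ALU @i4&i5  | 2-wide
5. xor.ALU @i6  | RAW r3
6. blt.BR @i7  | no-port BR/BR
7. beq.BR @i8  | tail

ISSUED = 7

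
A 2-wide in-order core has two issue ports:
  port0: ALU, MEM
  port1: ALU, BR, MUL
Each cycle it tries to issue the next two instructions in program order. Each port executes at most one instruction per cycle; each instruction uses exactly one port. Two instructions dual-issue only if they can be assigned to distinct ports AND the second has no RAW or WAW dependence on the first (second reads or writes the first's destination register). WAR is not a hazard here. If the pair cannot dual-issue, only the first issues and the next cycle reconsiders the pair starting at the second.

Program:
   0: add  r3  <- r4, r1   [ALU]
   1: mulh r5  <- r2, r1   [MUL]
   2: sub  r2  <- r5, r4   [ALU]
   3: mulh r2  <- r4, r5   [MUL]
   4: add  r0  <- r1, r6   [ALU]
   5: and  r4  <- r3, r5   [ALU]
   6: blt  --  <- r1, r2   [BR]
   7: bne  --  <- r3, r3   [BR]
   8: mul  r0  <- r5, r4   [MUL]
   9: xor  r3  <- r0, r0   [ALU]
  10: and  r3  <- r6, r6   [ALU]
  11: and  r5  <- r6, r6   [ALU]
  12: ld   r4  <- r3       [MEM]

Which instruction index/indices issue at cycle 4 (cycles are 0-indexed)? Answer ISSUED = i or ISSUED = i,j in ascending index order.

  cy0 -> i0,i1 (add+mulh) 2-wide
  cy1 -> i2 (sub) WAW r2
  cy2 -> i3,i4 (mulh+add) 2-wide
  cy3 -> i5,i6 (and+blt) 2-wide
  cy4 -> i7 (bne) no-port BR/MUL
  cy5 -> i8 (mul) RAW r0
  cy6 -> i9 (xor) WAW r3
  cy7 -> i10,i11 (and+and) 2-wide
  cy8 -> i12 (ld) tail

ISSUED = 7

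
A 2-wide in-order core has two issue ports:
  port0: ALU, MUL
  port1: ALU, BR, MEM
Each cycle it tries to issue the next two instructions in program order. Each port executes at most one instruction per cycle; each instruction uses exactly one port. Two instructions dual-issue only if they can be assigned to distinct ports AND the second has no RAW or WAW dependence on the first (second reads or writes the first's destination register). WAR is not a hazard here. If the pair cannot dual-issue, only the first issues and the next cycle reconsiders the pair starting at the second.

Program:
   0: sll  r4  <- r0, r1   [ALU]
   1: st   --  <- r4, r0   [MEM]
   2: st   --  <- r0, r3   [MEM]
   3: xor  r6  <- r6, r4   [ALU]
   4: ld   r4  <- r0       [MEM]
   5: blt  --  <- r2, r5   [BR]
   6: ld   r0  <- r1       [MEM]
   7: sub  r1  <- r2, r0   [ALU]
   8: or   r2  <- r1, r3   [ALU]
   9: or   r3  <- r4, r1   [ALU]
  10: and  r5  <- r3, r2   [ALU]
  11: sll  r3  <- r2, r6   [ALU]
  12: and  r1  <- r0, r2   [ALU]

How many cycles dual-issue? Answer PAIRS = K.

PAIRS = 3

c0: i0 sll  RAW r4
c1: i1 st  no-port MEM/MEM
c2: i2+i3 st/xor  pair
c3: i4 ld  no-port MEM/BR
c4: i5 blt  no-port BR/MEM
c5: i6 ld  RAW r0
c6: i7 sub  RAW r1
c7: i8+i9 or/or  pair
c8: i10+i11 and/sll  pair
c9: i12 and  tail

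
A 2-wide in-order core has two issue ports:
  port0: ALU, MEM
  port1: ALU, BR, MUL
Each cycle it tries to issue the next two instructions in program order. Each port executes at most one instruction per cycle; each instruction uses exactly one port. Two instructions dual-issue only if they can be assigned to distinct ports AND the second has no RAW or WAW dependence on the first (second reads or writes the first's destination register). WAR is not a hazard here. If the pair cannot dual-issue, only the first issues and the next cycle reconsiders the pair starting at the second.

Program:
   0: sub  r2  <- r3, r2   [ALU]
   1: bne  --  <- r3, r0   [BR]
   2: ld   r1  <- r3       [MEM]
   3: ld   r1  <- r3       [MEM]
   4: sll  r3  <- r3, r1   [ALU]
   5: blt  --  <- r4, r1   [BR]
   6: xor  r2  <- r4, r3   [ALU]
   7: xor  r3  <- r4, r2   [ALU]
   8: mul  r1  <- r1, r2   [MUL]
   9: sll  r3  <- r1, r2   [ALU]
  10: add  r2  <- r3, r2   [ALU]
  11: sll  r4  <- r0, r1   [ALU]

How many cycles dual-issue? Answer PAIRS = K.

PAIRS = 4

[0] i0&i1  sub;bne  -- dual
[1] i2  ld  -- no-port MEM/MEM
[2] i3  ld  -- RAW r1
[3] i4&i5  sll;blt  -- dual
[4] i6  xor  -- RAW r2
[5] i7&i8  xor;mul  -- dual
[6] i9  sll  -- RAW r3
[7] i10&i11  add;sll  -- dual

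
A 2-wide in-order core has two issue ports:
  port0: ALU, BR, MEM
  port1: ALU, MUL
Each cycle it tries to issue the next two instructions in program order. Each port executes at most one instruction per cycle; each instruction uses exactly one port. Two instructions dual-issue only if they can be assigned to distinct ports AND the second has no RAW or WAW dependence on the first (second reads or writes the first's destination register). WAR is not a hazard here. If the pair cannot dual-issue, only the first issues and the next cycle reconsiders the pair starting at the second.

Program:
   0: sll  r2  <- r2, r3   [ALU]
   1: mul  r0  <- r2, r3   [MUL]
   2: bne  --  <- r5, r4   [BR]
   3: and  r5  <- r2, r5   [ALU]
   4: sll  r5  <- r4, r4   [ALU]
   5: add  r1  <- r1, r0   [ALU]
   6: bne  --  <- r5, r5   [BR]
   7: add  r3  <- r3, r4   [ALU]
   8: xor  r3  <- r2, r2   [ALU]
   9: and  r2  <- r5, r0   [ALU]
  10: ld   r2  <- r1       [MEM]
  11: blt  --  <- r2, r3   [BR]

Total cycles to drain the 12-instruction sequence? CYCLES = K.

CYCLES = 8

#0 head=0: sll.ALU i0 RAW r2
#1 head=1: mul.MUL+bne.BR i1,i2 dual
#2 head=3: and.ALU i3 WAW r5
#3 head=4: sll.ALU+add.ALU i4,i5 dual
#4 head=6: bne.BR+add.ALU i6,i7 dual
#5 head=8: xor.ALU+and.ALU i8,i9 dual
#6 head=10: ld.MEM i10 no-port MEM/BR
#7 head=11: blt.BR i11 tail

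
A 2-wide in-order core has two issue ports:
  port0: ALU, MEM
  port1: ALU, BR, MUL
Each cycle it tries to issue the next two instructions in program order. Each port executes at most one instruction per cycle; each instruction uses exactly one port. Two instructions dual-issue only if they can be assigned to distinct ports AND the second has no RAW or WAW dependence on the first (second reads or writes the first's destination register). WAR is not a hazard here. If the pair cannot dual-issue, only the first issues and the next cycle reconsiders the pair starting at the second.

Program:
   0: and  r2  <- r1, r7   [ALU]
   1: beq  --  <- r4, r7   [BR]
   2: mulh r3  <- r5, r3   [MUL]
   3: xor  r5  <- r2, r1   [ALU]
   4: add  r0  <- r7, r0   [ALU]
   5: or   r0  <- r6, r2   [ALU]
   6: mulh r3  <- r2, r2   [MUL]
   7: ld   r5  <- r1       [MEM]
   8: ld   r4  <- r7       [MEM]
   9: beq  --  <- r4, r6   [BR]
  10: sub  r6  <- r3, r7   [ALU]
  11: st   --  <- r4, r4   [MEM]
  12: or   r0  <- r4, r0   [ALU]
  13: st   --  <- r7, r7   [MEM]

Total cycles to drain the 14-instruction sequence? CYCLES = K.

  cy0 -> i0/i1 (and.ALU beq.BR) pair
  cy1 -> i2/i3 (mulh.MUL xor.ALU) pair
  cy2 -> i4 (add.ALU) WAW r0
  cy3 -> i5/i6 (or.ALU mulh.MUL) pair
  cy4 -> i7 (ld.MEM) no-port MEM/MEM
  cy5 -> i8 (ld.MEM) RAW r4
  cy6 -> i9/i10 (beq.BR sub.ALU) pair
  cy7 -> i11/i12 (st.MEM or.ALU) pair
  cy8 -> i13 (st.MEM) tail

CYCLES = 9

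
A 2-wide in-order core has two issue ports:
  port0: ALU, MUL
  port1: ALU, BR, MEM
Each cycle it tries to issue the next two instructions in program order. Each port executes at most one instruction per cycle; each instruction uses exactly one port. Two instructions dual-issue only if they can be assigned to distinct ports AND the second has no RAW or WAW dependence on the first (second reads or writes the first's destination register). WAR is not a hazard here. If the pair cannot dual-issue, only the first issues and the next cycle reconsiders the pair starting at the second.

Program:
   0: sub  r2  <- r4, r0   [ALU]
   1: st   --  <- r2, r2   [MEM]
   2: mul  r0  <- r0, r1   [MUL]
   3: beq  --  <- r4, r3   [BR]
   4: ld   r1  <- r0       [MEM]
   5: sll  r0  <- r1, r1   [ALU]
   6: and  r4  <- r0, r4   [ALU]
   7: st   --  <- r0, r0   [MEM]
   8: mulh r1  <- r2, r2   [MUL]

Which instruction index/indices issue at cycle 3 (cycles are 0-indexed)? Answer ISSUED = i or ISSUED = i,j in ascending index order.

  cy0 -> i0 (sub.ALU) RAW r2
  cy1 -> i1&i2 (st.MEM+mul.MUL) pair
  cy2 -> i3 (beq.BR) no-port BR/MEM
  cy3 -> i4 (ld.MEM) RAW r1
  cy4 -> i5 (sll.ALU) RAW r0
  cy5 -> i6&i7 (and.ALU+st.MEM) pair
  cy6 -> i8 (mulh.MUL) tail

ISSUED = 4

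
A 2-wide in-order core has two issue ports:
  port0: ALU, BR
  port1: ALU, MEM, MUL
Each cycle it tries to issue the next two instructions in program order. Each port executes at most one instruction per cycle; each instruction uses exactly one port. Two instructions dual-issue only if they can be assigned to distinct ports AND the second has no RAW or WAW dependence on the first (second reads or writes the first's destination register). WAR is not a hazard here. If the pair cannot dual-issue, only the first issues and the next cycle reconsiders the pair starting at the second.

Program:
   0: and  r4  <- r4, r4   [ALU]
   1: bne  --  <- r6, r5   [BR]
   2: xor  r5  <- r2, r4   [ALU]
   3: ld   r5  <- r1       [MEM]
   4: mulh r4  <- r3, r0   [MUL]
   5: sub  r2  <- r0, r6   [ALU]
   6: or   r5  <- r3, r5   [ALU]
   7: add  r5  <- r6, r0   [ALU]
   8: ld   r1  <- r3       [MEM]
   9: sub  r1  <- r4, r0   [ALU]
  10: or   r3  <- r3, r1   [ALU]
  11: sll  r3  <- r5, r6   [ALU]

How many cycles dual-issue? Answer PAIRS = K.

[0] i0+i1  and/bne  -- pair
[1] i2  xor  -- WAW r5
[2] i3  ld  -- no-port MEM/MUL
[3] i4+i5  mulh/sub  -- pair
[4] i6  or  -- WAW r5
[5] i7+i8  add/ld  -- pair
[6] i9  sub  -- RAW r1
[7] i10  or  -- WAW r3
[8] i11  sll  -- tail

PAIRS = 3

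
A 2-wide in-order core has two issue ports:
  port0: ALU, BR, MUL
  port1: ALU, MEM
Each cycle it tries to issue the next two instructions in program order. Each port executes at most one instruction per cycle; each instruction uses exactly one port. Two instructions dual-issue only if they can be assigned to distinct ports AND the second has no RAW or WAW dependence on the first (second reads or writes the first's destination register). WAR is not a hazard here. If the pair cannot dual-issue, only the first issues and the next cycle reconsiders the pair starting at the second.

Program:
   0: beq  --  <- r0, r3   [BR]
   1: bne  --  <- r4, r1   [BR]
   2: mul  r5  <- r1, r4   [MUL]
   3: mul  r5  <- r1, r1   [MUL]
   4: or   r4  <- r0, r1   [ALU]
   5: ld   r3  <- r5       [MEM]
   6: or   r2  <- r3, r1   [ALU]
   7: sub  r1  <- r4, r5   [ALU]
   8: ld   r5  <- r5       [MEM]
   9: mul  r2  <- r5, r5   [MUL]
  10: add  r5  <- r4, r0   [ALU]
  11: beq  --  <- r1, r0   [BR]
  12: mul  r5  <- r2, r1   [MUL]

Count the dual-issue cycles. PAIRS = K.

  cy0 -> i0 (beq.BR) no-port BR/BR
  cy1 -> i1 (bne.BR) no-port BR/MUL
  cy2 -> i2 (mul.MUL) no-port MUL/MUL
  cy3 -> i3&i4 (mul.MUL+or.ALU) dual
  cy4 -> i5 (ld.MEM) RAW r3
  cy5 -> i6&i7 (or.ALU+sub.ALU) dual
  cy6 -> i8 (ld.MEM) RAW r5
  cy7 -> i9&i10 (mul.MUL+add.ALU) dual
  cy8 -> i11 (beq.BR) no-port BR/MUL
  cy9 -> i12 (mul.MUL) tail

PAIRS = 3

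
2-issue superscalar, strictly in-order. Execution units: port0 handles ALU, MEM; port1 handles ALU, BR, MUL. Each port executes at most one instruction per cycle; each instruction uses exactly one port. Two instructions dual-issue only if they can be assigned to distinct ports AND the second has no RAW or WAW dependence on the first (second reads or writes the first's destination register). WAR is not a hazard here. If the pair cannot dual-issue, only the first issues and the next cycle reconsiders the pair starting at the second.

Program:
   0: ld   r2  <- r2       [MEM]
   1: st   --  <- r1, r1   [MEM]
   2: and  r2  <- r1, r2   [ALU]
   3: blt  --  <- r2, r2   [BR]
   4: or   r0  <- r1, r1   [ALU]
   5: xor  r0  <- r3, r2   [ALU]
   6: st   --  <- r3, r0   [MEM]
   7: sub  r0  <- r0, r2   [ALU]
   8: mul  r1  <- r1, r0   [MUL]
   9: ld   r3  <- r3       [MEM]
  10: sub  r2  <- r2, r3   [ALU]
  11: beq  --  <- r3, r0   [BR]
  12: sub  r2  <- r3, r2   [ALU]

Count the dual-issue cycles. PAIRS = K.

PAIRS = 5

#0 head=0: ld.MEM i0 no-port MEM/MEM
#1 head=1: st.MEM+and.ALU i1,i2 dual
#2 head=3: blt.BR+or.ALU i3,i4 dual
#3 head=5: xor.ALU i5 RAW r0
#4 head=6: st.MEM+sub.ALU i6,i7 dual
#5 head=8: mul.MUL+ld.MEM i8,i9 dual
#6 head=10: sub.ALU+beq.BR i10,i11 dual
#7 head=12: sub.ALU i12 tail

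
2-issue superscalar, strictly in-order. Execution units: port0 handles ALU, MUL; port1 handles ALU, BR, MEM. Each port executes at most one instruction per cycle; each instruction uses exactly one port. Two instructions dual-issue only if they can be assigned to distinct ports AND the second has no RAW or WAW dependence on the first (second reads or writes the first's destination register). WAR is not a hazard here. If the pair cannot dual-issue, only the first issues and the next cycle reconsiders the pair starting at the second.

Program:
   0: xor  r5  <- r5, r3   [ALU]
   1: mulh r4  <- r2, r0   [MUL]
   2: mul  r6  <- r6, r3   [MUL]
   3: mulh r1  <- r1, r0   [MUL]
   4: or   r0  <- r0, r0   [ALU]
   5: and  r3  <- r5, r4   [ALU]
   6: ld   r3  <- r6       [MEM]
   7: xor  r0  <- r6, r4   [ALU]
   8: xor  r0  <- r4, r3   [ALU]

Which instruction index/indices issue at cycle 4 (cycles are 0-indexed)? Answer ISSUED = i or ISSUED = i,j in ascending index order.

[0] i0/i1  xor mulh  -- 2-wide
[1] i2  mul  -- no-port MUL/MUL
[2] i3/i4  mulh or  -- 2-wide
[3] i5  and  -- WAW r3
[4] i6/i7  ld xor  -- 2-wide
[5] i8  xor  -- tail

ISSUED = 6,7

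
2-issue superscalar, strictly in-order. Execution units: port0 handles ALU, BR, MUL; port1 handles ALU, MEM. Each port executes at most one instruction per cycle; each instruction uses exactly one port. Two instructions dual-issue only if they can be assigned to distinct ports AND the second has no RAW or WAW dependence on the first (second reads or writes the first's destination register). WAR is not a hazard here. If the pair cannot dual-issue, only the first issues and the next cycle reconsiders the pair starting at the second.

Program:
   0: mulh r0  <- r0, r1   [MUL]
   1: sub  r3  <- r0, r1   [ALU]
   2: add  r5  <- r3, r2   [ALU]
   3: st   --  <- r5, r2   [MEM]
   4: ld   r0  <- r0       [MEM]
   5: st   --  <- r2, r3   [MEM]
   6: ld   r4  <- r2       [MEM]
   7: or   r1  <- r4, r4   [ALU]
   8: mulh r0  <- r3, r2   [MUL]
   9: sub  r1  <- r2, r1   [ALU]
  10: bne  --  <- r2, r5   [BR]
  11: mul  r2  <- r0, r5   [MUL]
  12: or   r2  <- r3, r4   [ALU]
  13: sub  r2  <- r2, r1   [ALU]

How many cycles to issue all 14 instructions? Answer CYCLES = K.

0. mulh.MUL @i0  | RAW r0
1. sub.ALU @i1  | RAW r3
2. add.ALU @i2  | RAW r5
3. st.MEM @i3  | no-port MEM/MEM
4. ld.MEM @i4  | no-port MEM/MEM
5. st.MEM @i5  | no-port MEM/MEM
6. ld.MEM @i6  | RAW r4
7. or.ALU+mulh.MUL @i7&i8  | dual
8. sub.ALU+bne.BR @i9&i10  | dual
9. mul.MUL @i11  | WAW r2
10. or.ALU @i12  | RAW+WAW r2
11. sub.ALU @i13  | tail

CYCLES = 12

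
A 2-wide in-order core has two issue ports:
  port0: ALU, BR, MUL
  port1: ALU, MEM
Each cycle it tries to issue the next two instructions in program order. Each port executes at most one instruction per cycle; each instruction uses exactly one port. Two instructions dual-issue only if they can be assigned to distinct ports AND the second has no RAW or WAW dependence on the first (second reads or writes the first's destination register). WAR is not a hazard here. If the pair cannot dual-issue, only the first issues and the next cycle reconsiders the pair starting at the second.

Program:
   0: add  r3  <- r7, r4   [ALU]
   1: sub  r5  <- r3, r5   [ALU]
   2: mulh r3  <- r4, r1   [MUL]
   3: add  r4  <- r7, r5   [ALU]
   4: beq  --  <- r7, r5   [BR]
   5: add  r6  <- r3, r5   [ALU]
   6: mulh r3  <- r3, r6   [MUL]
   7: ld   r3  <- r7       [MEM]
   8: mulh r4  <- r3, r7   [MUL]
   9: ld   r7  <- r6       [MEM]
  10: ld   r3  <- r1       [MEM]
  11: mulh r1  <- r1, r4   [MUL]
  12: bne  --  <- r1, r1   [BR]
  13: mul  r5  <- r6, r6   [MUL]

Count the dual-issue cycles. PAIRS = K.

PAIRS = 4

  cy0 -> i0 (add.ALU) RAW r3
  cy1 -> i1/i2 (sub.ALU mulh.MUL) pair
  cy2 -> i3/i4 (add.ALU beq.BR) pair
  cy3 -> i5 (add.ALU) RAW r6
  cy4 -> i6 (mulh.MUL) WAW r3
  cy5 -> i7 (ld.MEM) RAW r3
  cy6 -> i8/i9 (mulh.MUL ld.MEM) pair
  cy7 -> i10/i11 (ld.MEM mulh.MUL) pair
  cy8 -> i12 (bne.BR) no-port BR/MUL
  cy9 -> i13 (mul.MUL) tail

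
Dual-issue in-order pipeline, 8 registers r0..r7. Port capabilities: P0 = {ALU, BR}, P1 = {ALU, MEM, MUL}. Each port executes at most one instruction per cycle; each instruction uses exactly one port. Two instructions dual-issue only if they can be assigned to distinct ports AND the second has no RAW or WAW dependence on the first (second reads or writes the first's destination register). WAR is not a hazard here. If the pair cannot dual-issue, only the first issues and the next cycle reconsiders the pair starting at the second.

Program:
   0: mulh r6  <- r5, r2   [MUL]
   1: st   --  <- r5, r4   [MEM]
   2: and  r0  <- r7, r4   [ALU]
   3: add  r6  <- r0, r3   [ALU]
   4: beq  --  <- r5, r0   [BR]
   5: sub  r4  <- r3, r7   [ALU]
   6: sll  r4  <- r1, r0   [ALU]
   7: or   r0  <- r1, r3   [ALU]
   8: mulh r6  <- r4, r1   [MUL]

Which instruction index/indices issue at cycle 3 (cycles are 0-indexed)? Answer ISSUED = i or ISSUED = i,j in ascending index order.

ISSUED = 5

  cy0 -> i0 (mulh) no-port MUL/MEM
  cy1 -> i1&i2 (st;and) pair
  cy2 -> i3&i4 (add;beq) pair
  cy3 -> i5 (sub) WAW r4
  cy4 -> i6&i7 (sll;or) pair
  cy5 -> i8 (mulh) tail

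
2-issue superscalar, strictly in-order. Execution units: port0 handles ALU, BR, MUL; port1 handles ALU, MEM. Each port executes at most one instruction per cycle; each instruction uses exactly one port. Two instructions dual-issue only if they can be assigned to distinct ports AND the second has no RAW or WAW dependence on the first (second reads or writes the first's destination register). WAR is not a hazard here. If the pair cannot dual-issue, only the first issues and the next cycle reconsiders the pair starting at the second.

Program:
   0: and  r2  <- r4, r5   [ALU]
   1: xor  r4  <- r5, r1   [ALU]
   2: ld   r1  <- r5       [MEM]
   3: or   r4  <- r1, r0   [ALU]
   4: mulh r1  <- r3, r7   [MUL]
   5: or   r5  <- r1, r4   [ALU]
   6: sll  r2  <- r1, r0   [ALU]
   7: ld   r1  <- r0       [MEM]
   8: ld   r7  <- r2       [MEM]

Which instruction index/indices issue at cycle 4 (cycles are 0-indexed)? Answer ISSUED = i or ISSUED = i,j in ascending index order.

[0] i0,i1  and/xor  -- pair
[1] i2  ld  -- RAW r1
[2] i3,i4  or/mulh  -- pair
[3] i5,i6  or/sll  -- pair
[4] i7  ld  -- no-port MEM/MEM
[5] i8  ld  -- tail

ISSUED = 7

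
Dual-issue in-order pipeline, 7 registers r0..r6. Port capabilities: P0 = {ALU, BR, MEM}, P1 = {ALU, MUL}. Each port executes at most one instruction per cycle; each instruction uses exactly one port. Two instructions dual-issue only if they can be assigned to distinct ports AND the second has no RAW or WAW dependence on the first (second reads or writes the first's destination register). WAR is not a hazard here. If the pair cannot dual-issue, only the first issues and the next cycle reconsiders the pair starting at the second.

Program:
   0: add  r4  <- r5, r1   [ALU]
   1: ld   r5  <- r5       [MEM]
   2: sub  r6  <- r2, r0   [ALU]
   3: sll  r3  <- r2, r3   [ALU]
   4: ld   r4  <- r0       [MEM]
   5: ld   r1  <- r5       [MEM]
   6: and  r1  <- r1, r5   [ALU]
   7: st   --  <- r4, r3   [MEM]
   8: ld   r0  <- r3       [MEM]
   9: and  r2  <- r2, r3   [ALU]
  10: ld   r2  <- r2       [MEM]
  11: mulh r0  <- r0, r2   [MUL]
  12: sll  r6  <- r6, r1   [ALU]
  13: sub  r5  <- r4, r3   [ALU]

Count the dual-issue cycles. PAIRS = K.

[0] i0,i1  add.ALU/ld.MEM  -- dual
[1] i2,i3  sub.ALU/sll.ALU  -- dual
[2] i4  ld.MEM  -- no-port MEM/MEM
[3] i5  ld.MEM  -- RAW+WAW r1
[4] i6,i7  and.ALU/st.MEM  -- dual
[5] i8,i9  ld.MEM/and.ALU  -- dual
[6] i10  ld.MEM  -- RAW r2
[7] i11,i12  mulh.MUL/sll.ALU  -- dual
[8] i13  sub.ALU  -- tail

PAIRS = 5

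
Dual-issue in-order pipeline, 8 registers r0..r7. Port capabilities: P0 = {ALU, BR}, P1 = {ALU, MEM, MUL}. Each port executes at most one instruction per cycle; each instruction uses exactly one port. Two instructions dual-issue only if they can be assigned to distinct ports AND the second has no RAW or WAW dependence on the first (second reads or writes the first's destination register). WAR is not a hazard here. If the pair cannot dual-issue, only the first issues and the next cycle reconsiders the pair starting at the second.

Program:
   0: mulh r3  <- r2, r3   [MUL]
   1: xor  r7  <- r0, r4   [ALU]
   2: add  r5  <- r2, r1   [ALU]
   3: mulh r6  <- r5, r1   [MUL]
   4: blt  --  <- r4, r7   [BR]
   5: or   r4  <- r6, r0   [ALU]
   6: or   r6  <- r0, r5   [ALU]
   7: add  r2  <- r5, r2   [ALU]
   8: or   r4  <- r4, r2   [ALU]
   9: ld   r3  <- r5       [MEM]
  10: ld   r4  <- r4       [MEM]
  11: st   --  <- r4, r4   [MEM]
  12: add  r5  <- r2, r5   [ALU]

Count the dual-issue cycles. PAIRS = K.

PAIRS = 5

0. mulh.MUL/xor.ALU @i0&i1  | dual
1. add.ALU @i2  | RAW r5
2. mulh.MUL/blt.BR @i3&i4  | dual
3. or.ALU/or.ALU @i5&i6  | dual
4. add.ALU @i7  | RAW r2
5. or.ALU/ld.MEM @i8&i9  | dual
6. ld.MEM @i10  | no-port MEM/MEM
7. st.MEM/add.ALU @i11&i12  | dual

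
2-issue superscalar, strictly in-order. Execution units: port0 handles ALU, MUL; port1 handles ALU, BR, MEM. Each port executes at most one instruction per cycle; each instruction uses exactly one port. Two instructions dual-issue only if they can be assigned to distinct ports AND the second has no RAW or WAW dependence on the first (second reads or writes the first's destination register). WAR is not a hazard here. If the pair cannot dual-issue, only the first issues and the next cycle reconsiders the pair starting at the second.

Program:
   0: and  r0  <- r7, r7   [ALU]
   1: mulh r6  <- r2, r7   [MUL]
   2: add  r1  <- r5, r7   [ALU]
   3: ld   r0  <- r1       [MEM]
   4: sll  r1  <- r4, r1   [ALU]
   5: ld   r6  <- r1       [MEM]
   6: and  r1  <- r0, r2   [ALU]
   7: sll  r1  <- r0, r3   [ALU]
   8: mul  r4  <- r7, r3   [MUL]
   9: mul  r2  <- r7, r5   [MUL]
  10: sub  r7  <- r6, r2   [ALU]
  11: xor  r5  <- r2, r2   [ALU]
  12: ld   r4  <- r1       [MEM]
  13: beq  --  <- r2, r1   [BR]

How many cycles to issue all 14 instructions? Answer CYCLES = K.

CYCLES = 9

  cy0 -> i0&i1 (and+mulh) 2-wide
  cy1 -> i2 (add) RAW r1
  cy2 -> i3&i4 (ld+sll) 2-wide
  cy3 -> i5&i6 (ld+and) 2-wide
  cy4 -> i7&i8 (sll+mul) 2-wide
  cy5 -> i9 (mul) RAW r2
  cy6 -> i10&i11 (sub+xor) 2-wide
  cy7 -> i12 (ld) no-port MEM/BR
  cy8 -> i13 (beq) tail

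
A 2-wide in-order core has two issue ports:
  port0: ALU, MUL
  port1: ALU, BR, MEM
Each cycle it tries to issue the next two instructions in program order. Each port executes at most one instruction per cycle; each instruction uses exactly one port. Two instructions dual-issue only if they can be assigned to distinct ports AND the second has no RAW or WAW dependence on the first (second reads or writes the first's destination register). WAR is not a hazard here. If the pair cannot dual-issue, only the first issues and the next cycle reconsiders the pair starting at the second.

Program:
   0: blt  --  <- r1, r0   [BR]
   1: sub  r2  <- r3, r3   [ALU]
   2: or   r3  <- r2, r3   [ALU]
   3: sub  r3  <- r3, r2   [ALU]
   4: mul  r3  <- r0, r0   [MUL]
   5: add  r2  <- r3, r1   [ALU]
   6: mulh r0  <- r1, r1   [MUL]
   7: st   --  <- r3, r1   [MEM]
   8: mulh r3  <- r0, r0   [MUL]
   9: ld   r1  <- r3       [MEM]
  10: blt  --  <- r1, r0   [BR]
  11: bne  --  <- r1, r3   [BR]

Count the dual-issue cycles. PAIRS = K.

PAIRS = 3

[0] i0&i1  blt.BR sub.ALU  -- 2-wide
[1] i2  or.ALU  -- RAW+WAW r3
[2] i3  sub.ALU  -- WAW r3
[3] i4  mul.MUL  -- RAW r3
[4] i5&i6  add.ALU mulh.MUL  -- 2-wide
[5] i7&i8  st.MEM mulh.MUL  -- 2-wide
[6] i9  ld.MEM  -- no-port MEM/BR
[7] i10  blt.BR  -- no-port BR/BR
[8] i11  bne.BR  -- tail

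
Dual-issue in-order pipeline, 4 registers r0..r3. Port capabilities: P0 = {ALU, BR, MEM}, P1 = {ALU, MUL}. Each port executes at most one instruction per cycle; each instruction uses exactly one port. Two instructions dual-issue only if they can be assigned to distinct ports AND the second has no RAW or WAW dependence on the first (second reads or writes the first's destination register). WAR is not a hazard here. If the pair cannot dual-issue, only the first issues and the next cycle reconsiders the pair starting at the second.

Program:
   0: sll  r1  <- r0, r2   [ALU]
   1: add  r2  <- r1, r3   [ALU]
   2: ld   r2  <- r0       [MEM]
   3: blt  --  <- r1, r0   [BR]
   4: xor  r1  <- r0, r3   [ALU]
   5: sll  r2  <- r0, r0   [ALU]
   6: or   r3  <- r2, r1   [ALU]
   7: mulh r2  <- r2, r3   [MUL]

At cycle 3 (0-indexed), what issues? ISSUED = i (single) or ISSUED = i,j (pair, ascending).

#0 head=0: sll i0 RAW r1
#1 head=1: add i1 WAW r2
#2 head=2: ld i2 no-port MEM/BR
#3 head=3: blt+xor i3&i4 pair
#4 head=5: sll i5 RAW r2
#5 head=6: or i6 RAW r3
#6 head=7: mulh i7 tail

ISSUED = 3,4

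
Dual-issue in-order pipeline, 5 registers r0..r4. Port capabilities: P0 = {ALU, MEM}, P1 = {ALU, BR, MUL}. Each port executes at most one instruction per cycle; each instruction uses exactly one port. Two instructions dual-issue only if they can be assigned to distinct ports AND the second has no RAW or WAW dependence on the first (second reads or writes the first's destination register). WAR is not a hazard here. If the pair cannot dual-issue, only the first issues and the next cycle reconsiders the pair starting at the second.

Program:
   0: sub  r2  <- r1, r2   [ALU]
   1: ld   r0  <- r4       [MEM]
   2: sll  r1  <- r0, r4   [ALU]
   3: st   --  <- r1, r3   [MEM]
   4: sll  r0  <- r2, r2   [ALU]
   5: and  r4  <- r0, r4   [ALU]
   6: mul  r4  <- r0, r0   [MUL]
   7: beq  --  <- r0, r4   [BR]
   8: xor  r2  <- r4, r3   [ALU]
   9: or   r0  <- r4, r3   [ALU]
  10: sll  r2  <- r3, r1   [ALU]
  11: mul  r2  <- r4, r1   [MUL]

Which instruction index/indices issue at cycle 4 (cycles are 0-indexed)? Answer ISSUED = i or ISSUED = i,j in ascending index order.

  cy0 -> i0&i1 (sub.ALU ld.MEM) pair
  cy1 -> i2 (sll.ALU) RAW r1
  cy2 -> i3&i4 (st.MEM sll.ALU) pair
  cy3 -> i5 (and.ALU) WAW r4
  cy4 -> i6 (mul.MUL) no-port MUL/BR
  cy5 -> i7&i8 (beq.BR xor.ALU) pair
  cy6 -> i9&i10 (or.ALU sll.ALU) pair
  cy7 -> i11 (mul.MUL) tail

ISSUED = 6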